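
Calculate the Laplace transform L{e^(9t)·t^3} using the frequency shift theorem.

L{e^(at)·t^n} = n!/(s-a)^(n+1), so L{e^(9t)·t^3} = 6/(s-9)^4

Final answer: 6/(s-9)^4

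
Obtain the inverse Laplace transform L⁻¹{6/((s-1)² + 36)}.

Using frequency shift, L⁻¹{6/((s-1)² + 36)} = e^t·sin(6t)

Final answer: e^t·sin(6t)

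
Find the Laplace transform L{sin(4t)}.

L{sin(ωt)} = ω/(s² + ω²), so L{sin(4t)} = 4/(s² + 16)

Final answer: 4/(s² + 16)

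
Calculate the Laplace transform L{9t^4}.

L{9t^4} = 9 · L{t^4} = 9 · 24/s^5 = 216/s^5

Final answer: 216/s^5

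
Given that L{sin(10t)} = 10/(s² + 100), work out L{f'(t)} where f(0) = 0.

L{f'(t)} = s·F(s) - f(0) = s·10/(s² + 100) - 0 = 10s/(s² + 100)

Final answer: 10s/(s² + 100)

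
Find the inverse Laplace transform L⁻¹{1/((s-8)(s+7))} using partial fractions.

Decompose: A/(s-8) + B/(s+7). A = 1/15, B = -1/15. f(t) = (e^(8t) - e^(-7t))/15

Final answer: (e^(8t) - e^(-7t))/15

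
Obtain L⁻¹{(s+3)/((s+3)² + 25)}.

Using frequency shift: L⁻¹{(s-a)/((s-a)² + b²)} = e^(at)cos(bt). Here a=-3, b=5

Final answer: e^(-3t)·cos(5t)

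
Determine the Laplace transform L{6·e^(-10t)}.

L{e^(at)} = 1/(s-a), so L{e^(-10t)} = 1/(s+10). Then L{6·e^(-10t)} = 6/(s+10)

Final answer: 6/(s+10)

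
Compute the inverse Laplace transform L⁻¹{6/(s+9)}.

L⁻¹{1/(s-a)} = e^(at), so L⁻¹{1/(s+9)} = e^(-9t), and L⁻¹{6/(s+9)} = 6·e^(-9t)

Final answer: 6·e^(-9t)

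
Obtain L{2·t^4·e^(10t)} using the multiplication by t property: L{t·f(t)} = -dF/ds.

Using L{t^n·e^(at)} = n!/(s-a)^(n+1), L{t^4·e^(10t)} = 24/(s-10)^5, so L{2·t^4·e^(10t)} = 2·24/(s-10)^5 = 48/(s-10)^5

Final answer: 48/(s-10)^5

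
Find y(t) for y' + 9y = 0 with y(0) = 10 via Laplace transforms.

L{y'} + 9L{y} = 0. sY - 10 + 9Y = 0. Y(s+9) = 10. Y = 10/(s+9)

Final answer: y(t) = 10e^(-9t)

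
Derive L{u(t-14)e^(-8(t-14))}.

u(t-a)f(t-a) with f(t)=e^(-8t). L{e^(-8t)} = 1/(s+8). By time shift: e^(-14s)/(s+8)

Final answer: e^(-14s)/(s+8)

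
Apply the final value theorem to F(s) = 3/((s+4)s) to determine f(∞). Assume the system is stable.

f(∞) = lim_{s→0} sF(s) = lim_{s→0} 3/(s+4) = 3/4

Final answer: 3/4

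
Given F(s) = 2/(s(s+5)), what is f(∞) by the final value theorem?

f(∞) = lim_{s→0} s·2/(s(s+5)) = lim_{s→0} 2/(s+5) = 2/5 = 2/5

Final answer: 2/5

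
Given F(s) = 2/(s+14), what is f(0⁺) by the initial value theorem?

f(0⁺) = lim_{s→∞} s·2/(s+14) = lim_{s→∞} 2s/(s+14) = 2

Final answer: 2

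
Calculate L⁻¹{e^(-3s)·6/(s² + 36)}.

L⁻¹{6/(s² + 36)} = sin(6t). By the time shift theorem, L⁻¹{e^(-as)F(s)} = u(t-a)f(t-a) with a=3, so L⁻¹{e^(-3s)·6/(s² + 36)} = u(t-3)·sin(6(t-3))

Final answer: u(t-3)·sin(6(t-3))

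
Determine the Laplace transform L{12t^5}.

L{12t^5} = 12 · L{t^5} = 12 · 120/s^6 = 1440/s^6

Final answer: 1440/s^6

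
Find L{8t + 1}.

L{8t + 1} = 8·L{t} + L{1} = 8/s² + 1/s

Final answer: 8/s² + 1/s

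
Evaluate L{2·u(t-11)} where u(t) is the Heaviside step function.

L{u(t-a)} = e^(-as)/s. Here a=11, so L{u(t-11)} = e^(-11s)/s, and L{2·u(t-11)} = 2·e^(-11s)/s

Final answer: 2·e^(-11s)/s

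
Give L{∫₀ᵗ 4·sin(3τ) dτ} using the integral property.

L{∫₀ᵗ f(τ)dτ} = F(s)/s with F(s) = 12/(s² + 9), so the result is (12/(s² + 9))/s = 12/(s(s² + 9))

Final answer: 12/(s(s² + 9))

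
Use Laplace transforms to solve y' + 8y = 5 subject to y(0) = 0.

sY + 8Y = 5/s. Y = 5/(s(s+8)). Partial fractions: Y = 5/8/s - 5/8/(s+8)

Final answer: y(t) = 5/8(1 - e^(-8t))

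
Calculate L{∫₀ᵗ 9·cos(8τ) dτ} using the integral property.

L{∫₀ᵗ f(τ)dτ} = F(s)/s with F(s) = 9s/(s² + 64), so the result is (9s/(s² + 64))/s = 9/(s² + 64)

Final answer: 9/(s² + 64)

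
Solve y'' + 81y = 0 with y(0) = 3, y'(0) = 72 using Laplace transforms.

L{y''} + 81L{y} = 0. s²Y - 3s - 72 + 81Y = 0. Y(s² + 81) = 3s + 72. Y = (3s + 72)/(s² + 81). Inverting: y(t) = 3cos(9t) + 8sin(9t)

Final answer: y(t) = 3cos(9t) + 8sin(9t)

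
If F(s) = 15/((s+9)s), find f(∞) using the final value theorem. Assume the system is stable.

f(∞) = lim_{s→0} sF(s) = lim_{s→0} 15/(s+9) = 5/3

Final answer: 5/3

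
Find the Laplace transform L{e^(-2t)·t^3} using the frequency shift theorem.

L{e^(at)·t^n} = n!/(s-a)^(n+1), so L{e^(-2t)·t^3} = 6/(s+2)^4

Final answer: 6/(s+2)^4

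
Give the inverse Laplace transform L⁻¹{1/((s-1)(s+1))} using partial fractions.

Decompose: A/(s-1) + B/(s+1). A = 1/2, B = -1/2. f(t) = (e^t - e^(-t))/2

Final answer: (e^t - e^(-t))/2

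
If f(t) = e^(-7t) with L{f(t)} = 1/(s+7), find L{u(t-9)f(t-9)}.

Time shift theorem: L{u(t-a)f(t-a)} = e^(-as)F(s). Here a=9, F(s) = 1/(s+7), so L{u(t-9)f(t-9)} = e^(-9s)·1/(s+7)

Final answer: e^(-9s)·1/(s+7)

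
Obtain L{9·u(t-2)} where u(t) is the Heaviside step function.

L{u(t-a)} = e^(-as)/s. Here a=2, so L{u(t-2)} = e^(-2s)/s, and L{9·u(t-2)} = 9·e^(-2s)/s

Final answer: 9·e^(-2s)/s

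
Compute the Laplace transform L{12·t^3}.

L{t^n} = n!/s^(n+1), so L{t^3} = 6/s^4. Then L{12·t^3} = 12·6/s^4 = 72/s^4

Final answer: 72/s^4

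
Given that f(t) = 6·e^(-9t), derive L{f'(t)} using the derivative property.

f(0) = 6, F(s) = 6/(s+9). L{f'(t)} = s·F(s) - f(0) = 6s/(s+9) - 6 = (6s - 6(s+9))/(s+9) = -54/(s+9)

Final answer: -54/(s+9)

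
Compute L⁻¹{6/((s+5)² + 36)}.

Form: b/((s-a)² + b²) → e^(at)sin(bt). With a=-5, b=6

Final answer: e^(-5t)·sin(6t)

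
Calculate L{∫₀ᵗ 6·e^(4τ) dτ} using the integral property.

L{∫₀ᵗ f(τ)dτ} = F(s)/s with F(s) = 6/(s-4), so L{∫₀ᵗ 6·e^(4τ) dτ} = 6/(s(s-4))

Final answer: 6/(s(s-4))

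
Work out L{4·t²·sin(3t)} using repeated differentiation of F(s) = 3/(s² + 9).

F(s) = 3/(s² + 9). F'(s) = -6s/(s² + 9)². F''(s) = -6(9 - 3s²)/(s² + 9)³ = (18s² - 54)/(s² + 9)³. So L{t²·sin(3t)} = (-1)² F''(s) = (18s² - 54)/(s² + 9)³. Then L{4·t²·sin(3t)} = 4·(18s² - 54)/(s² + 9)³ = (72s² - 216)/(s² + 9)³

Final answer: (72s² - 216)/(s² + 9)³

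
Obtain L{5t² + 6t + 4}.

L{5t² + 6t + 4} = 5·2/s³ + 6/s² + 4/s = 10/s³ + 6/s² + 4/s

Final answer: 10/s³ + 6/s² + 4/s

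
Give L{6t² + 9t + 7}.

L{6t² + 9t + 7} = 6·2/s³ + 9/s² + 7/s = 12/s³ + 9/s² + 7/s

Final answer: 12/s³ + 9/s² + 7/s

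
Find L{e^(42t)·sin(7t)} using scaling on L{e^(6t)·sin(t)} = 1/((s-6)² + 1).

Scaling with a=7: L{e^(42t)·sin(7t)} = (1/7) · 1/((s/7-6)² + 1). Simplifying: 7/((s-42)² + 49)

Final answer: 7/((s-42)² + 49)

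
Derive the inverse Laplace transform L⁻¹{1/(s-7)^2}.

L⁻¹{n!/(s-a)^(n+1)} = t^n·e^(at), so L⁻¹{1/(s-7)^2} = t·e^(7t)

Final answer: t·e^(7t)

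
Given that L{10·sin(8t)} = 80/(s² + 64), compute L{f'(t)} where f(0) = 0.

L{f'(t)} = s·F(s) - f(0) = s·80/(s² + 64) - 0 = 80s/(s² + 64)

Final answer: 80s/(s² + 64)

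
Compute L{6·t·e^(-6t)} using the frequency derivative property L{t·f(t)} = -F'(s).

L{e^(-6t)} = 1/(s+6). By frequency derivative: L{t·e^(-6t)} = -d/ds[1/(s+6)] = -(-1)/(s+6)² = 1/(s+6)². Then L{6·t·e^(-6t)} = 6·1/(s+6)² = 6/(s+6)²

Final answer: 6/(s+6)²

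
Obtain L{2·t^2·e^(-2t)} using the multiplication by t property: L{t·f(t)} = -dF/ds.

Using L{t^n·e^(at)} = n!/(s-a)^(n+1), L{t^2·e^(-2t)} = 2/(s+2)^3, so L{2·t^2·e^(-2t)} = 2·2/(s+2)^3 = 4/(s+2)^3

Final answer: 4/(s+2)^3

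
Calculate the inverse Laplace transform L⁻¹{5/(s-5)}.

L⁻¹{1/(s-a)} = e^(at), so L⁻¹{1/(s-5)} = e^(5t), and L⁻¹{5/(s-5)} = 5·e^(5t)

Final answer: 5·e^(5t)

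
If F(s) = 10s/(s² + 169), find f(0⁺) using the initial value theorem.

f(0⁺) = lim_{s→∞} s·10s/(s² + 169) = lim_{s→∞} 10s²/(s² + 169) = 10

Final answer: 10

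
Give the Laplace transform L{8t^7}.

L{8t^7} = 8 · L{t^7} = 8 · 5040/s^8 = 40320/s^8

Final answer: 40320/s^8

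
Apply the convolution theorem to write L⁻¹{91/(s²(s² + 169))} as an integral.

91/(s²(s² + 169)) = (1/s²)·(91/(s² + 169)) = L{t}·L{7·sin(13t)}. So f(t) = t*(7·sin(13t)) = ∫₀ᵗ 7τ·sin(13(t-τ)) dτ

Final answer: ∫₀ᵗ 7τ·sin(13(t-τ)) dτ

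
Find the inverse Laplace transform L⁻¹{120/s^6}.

L⁻¹{n!/s^(n+1)} = t^n with n=5. So L⁻¹{120/s^6} = t^5

Final answer: t^5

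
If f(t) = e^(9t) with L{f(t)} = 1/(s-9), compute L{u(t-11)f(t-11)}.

Time shift theorem: L{u(t-a)f(t-a)} = e^(-as)F(s). Here a=11, F(s) = 1/(s-9), so L{u(t-11)f(t-11)} = e^(-11s)·1/(s-9)

Final answer: e^(-11s)·1/(s-9)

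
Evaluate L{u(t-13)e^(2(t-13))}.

u(t-a)f(t-a) with f(t)=e^(2t). L{e^(2t)} = 1/(s-2). By time shift: e^(-13s)/(s-2)

Final answer: e^(-13s)/(s-2)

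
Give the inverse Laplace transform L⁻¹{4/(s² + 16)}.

L⁻¹{4/(s² + 16)} = sin(4t)

Final answer: sin(4t)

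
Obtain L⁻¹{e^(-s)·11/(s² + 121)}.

L⁻¹{11/(s² + 121)} = sin(11t). By the time shift theorem, L⁻¹{e^(-as)F(s)} = u(t-a)f(t-a) with a=1, so L⁻¹{e^(-s)·11/(s² + 121)} = u(t-1)·sin(11(t-1))

Final answer: u(t-1)·sin(11(t-1))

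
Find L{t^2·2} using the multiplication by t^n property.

L{2} = 2/s. d^1/ds^1[1/s] = -1/s². d^2/ds^2[1/s] = 2/s^3. So L{t^2} = (-1)^{2}·2/s^3 = 2/s^3. Then L{t^2·2} = 2·2/s^3 = 4/s^3

Final answer: 4/s^3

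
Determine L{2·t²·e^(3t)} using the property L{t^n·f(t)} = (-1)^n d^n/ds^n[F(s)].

L{e^(3t)} = 1/(s-3). d/ds[1/(s-3)] = -1/(s-3)². d²/ds²[1/(s-3)] = 2/(s-3)³. So L{t²·e^(3t)} = (-1)² · 2/(s-3)³ = 2/(s-3)³. Then L{2·t²·e^(3t)} = 2·2/(s-3)³ = 4/(s-3)³

Final answer: 4/(s-3)³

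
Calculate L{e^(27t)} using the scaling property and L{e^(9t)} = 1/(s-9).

Using L{f(at)} = (1/a)F(s/a) with a=3 and f(t) = e^(9t): L{e^(27t)} = (1/3) · 1/((s/3)-9) = (1/3) · 3/(s-27) = 1/(s-27)

Final answer: 1/(s-27)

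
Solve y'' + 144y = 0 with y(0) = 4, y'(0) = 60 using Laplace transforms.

L{y''} + 144L{y} = 0. s²Y - 4s - 60 + 144Y = 0. Y(s² + 144) = 4s + 60. Y = (4s + 60)/(s² + 144). Inverting: y(t) = 4cos(12t) + 5sin(12t)

Final answer: y(t) = 4cos(12t) + 5sin(12t)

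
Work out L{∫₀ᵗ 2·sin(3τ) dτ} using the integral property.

L{∫₀ᵗ f(τ)dτ} = F(s)/s with F(s) = 6/(s² + 9), so the result is (6/(s² + 9))/s = 6/(s(s² + 9))

Final answer: 6/(s(s² + 9))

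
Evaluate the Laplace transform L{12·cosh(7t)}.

L{cosh(ωt)} = s/(s² - ω²), so L{cosh(7t)} = s/(s² - 49). Then L{12·cosh(7t)} = 12·s/(s² - 49) = 12s/(s² - 49)

Final answer: 12s/(s² - 49)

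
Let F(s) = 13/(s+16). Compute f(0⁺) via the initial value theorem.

f(0⁺) = lim_{s→∞} s·13/(s+16) = lim_{s→∞} 13s/(s+16) = 13

Final answer: 13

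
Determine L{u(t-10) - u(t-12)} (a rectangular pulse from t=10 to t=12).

L{u(t-a)} = e^(-as)/s. L{u(t-10) - u(t-12)} = (e^(-10s) - e^(-12s))/s

Final answer: (e^(-10s) - e^(-12s))/s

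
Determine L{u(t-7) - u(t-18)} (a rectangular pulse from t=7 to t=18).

L{u(t-a)} = e^(-as)/s. L{u(t-7) - u(t-18)} = (e^(-7s) - e^(-18s))/s

Final answer: (e^(-7s) - e^(-18s))/s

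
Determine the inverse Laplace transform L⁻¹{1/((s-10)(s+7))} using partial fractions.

Decompose: A/(s-10) + B/(s+7). A = 1/17, B = -1/17. f(t) = (e^(10t) - e^(-7t))/17

Final answer: (e^(10t) - e^(-7t))/17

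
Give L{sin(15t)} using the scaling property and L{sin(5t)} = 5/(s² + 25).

Using L{f(at)} = (1/a)F(s/a) with a=3: L{sin(15t)} = (1/3) · 5/((s/3)² + 25) = (1/3) · 5·9/(s² + 225) = 15/(s² + 225)

Final answer: 15/(s² + 225)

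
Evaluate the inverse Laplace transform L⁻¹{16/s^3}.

L⁻¹{n!/s^(n+1)} = t^n with n=2. So L⁻¹{2/s^3} = t^2, and L⁻¹{16/s^3} = (16/2)·t^2 = 8·t^2

Final answer: 8·t^2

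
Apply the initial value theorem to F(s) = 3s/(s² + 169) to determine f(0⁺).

f(0⁺) = lim_{s→∞} s·3s/(s² + 169) = lim_{s→∞} 3s²/(s² + 169) = 3

Final answer: 3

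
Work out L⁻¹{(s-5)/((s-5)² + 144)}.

Using frequency shift: L⁻¹{(s-a)/((s-a)² + b²)} = e^(at)cos(bt). Here a=5, b=12

Final answer: e^(5t)·cos(12t)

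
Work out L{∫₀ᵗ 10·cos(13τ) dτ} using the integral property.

L{∫₀ᵗ f(τ)dτ} = F(s)/s with F(s) = 10s/(s² + 169), so the result is (10s/(s² + 169))/s = 10/(s² + 169)

Final answer: 10/(s² + 169)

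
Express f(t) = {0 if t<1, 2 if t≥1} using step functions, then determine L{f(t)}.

f(t) = 2·u(t-1). L{u(t-1)} = e^(-s)/s, so L{f(t)} = 2·e^(-s)/s

Final answer: 2·e^(-s)/s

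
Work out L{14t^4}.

L{t^n} = n!/s^(n+1). So L{14t^4} = 14·4!/s^5 = 336/s^5

Final answer: 336/s^5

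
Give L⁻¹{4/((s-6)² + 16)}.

Form: b/((s-a)² + b²) → e^(at)sin(bt). With a=6, b=4

Final answer: e^(6t)·sin(4t)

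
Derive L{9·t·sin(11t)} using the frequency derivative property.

L{sin(11t)} = 11/(s² + 121). By L{t·f(t)} = -F'(s): -d/ds[11/(s² + 121)] = -(11)·(-2s)/(s² + 121)² = 22s/(s² + 121)². Then L{9·t·sin(11t)} = 9·22s/(s² + 121)² = 198s/(s² + 121)²

Final answer: 198s/(s² + 121)²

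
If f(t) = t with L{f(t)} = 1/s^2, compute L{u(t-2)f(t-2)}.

Time shift theorem: L{u(t-a)f(t-a)} = e^(-as)F(s). Here a=2, F(s) = 1/s^2, so L{u(t-2)f(t-2)} = e^(-2s)·1/s^2

Final answer: e^(-2s)·1/s^2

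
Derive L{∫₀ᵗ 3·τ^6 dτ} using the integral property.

L{∫₀ᵗ f(τ)dτ} = F(s)/s with f(t) = 3t^6. F(s) = 2160/s^7, so L{∫₀ᵗ 3·τ^6 dτ} = (2160/s^7)/s = 2160/s^8. (Check: ∫₀ᵗ 3·τ^6 dτ = 3t^7/7.)

Final answer: 2160/s^8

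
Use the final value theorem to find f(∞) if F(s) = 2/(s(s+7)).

f(∞) = lim_{s→0} s·2/(s(s+7)) = lim_{s→0} 2/(s+7) = 2/7 = 2/7

Final answer: 2/7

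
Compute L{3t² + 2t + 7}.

L{3t² + 2t + 7} = 3·2/s³ + 2/s² + 7/s = 6/s³ + 2/s² + 7/s

Final answer: 6/s³ + 2/s² + 7/s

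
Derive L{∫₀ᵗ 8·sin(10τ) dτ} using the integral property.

L{∫₀ᵗ f(τ)dτ} = F(s)/s with F(s) = 80/(s² + 100), so the result is (80/(s² + 100))/s = 80/(s(s² + 100))

Final answer: 80/(s(s² + 100))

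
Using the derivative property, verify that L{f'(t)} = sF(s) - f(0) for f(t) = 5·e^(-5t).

f'(t) = -25e^(-5t). Direct: L{f'(t)} = -25/(s+5). Property: s·5/(s+5) - 5 = (5s - 5(s+5))/(s+5) = -25/(s+5). ✓

Final answer: -25/(s+5)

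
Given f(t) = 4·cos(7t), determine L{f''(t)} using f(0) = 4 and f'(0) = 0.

F(s) = 4s/(s² + 49). L{f''(t)} = s²F(s) - sf(0) - f'(0) = 4s³/(s² + 49) - 4s = (4s³ - 4s(s² + 49))/(s² + 49) = -196s/(s² + 49)

Final answer: -196s/(s² + 49)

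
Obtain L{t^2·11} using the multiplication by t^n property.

L{11} = 11/s. d^1/ds^1[1/s] = -1/s². d^2/ds^2[1/s] = 2/s^3. So L{t^2} = (-1)^{2}·2/s^3 = 2/s^3. Then L{t^2·11} = 11·2/s^3 = 22/s^3

Final answer: 22/s^3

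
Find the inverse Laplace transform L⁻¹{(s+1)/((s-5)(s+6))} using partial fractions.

Using partial fractions, f(t) = (6e^(5t) + 5e^(-6t))/11

Final answer: (6e^(5t) + 5e^(-6t))/11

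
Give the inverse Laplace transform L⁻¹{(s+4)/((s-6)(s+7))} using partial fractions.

Using partial fractions, f(t) = (10e^(6t) + 3e^(-7t))/13

Final answer: (10e^(6t) + 3e^(-7t))/13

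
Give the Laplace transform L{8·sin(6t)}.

L{sin(ωt)} = ω/(s² + ω²), so L{sin(6t)} = 6/(s² + 36). Then L{8·sin(6t)} = 8·6/(s² + 36) = 48/(s² + 36)

Final answer: 48/(s² + 36)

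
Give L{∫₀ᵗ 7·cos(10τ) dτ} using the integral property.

L{∫₀ᵗ f(τ)dτ} = F(s)/s with F(s) = 7s/(s² + 100), so the result is (7s/(s² + 100))/s = 7/(s² + 100)

Final answer: 7/(s² + 100)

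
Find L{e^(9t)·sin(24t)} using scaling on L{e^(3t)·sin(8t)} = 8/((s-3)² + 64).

Scaling with a=3: L{e^(9t)·sin(24t)} = (1/3) · 8/((s/3-3)² + 64). Simplifying: 24/((s-9)² + 576)

Final answer: 24/((s-9)² + 576)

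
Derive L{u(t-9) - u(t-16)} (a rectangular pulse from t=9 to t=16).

L{u(t-a)} = e^(-as)/s. L{u(t-9) - u(t-16)} = (e^(-9s) - e^(-16s))/s

Final answer: (e^(-9s) - e^(-16s))/s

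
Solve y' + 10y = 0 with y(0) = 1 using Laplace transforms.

L{y'} + 10L{y} = 0. sY - 1 + 10Y = 0. Y(s+10) = 1. Y = 1/(s+10)

Final answer: y(t) = e^(-10t)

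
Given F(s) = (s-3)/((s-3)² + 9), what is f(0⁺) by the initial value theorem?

f(0⁺) = lim_{s→∞} sF(s) = lim_{s→∞} s(s-3)/((s-3)² + 9) = 1

Final answer: 1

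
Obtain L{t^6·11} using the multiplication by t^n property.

L{11} = 11/s. d^1/ds^1[1/s] = -1/s². d^2/ds^2[1/s] = 2/s^3. d^3/ds^3[1/s] = -6/s^4. d^4/ds^4[1/s] = 24/s^5. d^5/ds^5[1/s] = -120/s^6. d^6/ds^6[1/s] = 720/s^7. So L{t^6} = (-1)^{6}·720/s^7 = 720/s^7. Then L{t^6·11} = 11·720/s^7 = 7920/s^7

Final answer: 7920/s^7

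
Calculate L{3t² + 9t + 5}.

L{3t² + 9t + 5} = 3·2/s³ + 9/s² + 5/s = 6/s³ + 9/s² + 5/s

Final answer: 6/s³ + 9/s² + 5/s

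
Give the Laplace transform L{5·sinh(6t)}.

L{sinh(ωt)} = ω/(s² - ω²), so L{sinh(6t)} = 6/(s² - 36). Then L{5·sinh(6t)} = 5·6/(s² - 36) = 30/(s² - 36)

Final answer: 30/(s² - 36)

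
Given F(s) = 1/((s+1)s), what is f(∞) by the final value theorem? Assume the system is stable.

f(∞) = lim_{s→0} sF(s) = lim_{s→0} 1/(s+1) = 1

Final answer: 1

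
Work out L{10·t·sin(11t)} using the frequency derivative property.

L{sin(11t)} = 11/(s² + 121). By L{t·f(t)} = -F'(s): -d/ds[11/(s² + 121)] = -(11)·(-2s)/(s² + 121)² = 22s/(s² + 121)². Then L{10·t·sin(11t)} = 10·22s/(s² + 121)² = 220s/(s² + 121)²

Final answer: 220s/(s² + 121)²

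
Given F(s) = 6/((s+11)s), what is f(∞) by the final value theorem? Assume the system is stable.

f(∞) = lim_{s→0} sF(s) = lim_{s→0} 6/(s+11) = 6/11

Final answer: 6/11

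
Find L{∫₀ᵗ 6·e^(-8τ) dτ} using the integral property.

L{∫₀ᵗ f(τ)dτ} = F(s)/s with F(s) = 6/(s+8), so L{∫₀ᵗ 6·e^(-8τ) dτ} = 6/(s(s+8))

Final answer: 6/(s(s+8))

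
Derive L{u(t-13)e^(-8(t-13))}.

u(t-a)f(t-a) with f(t)=e^(-8t). L{e^(-8t)} = 1/(s+8). By time shift: e^(-13s)/(s+8)

Final answer: e^(-13s)/(s+8)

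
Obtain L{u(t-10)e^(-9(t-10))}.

u(t-a)f(t-a) with f(t)=e^(-9t). L{e^(-9t)} = 1/(s+9). By time shift: e^(-10s)/(s+9)

Final answer: e^(-10s)/(s+9)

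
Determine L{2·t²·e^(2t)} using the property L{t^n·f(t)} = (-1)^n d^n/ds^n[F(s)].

L{e^(2t)} = 1/(s-2). d/ds[1/(s-2)] = -1/(s-2)². d²/ds²[1/(s-2)] = 2/(s-2)³. So L{t²·e^(2t)} = (-1)² · 2/(s-2)³ = 2/(s-2)³. Then L{2·t²·e^(2t)} = 2·2/(s-2)³ = 4/(s-2)³

Final answer: 4/(s-2)³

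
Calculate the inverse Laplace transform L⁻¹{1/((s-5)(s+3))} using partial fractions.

Decompose: A/(s-5) + B/(s+3). A = 1/8, B = -1/8. f(t) = (e^(5t) - e^(-3t))/8

Final answer: (e^(5t) - e^(-3t))/8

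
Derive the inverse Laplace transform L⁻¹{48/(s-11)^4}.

L⁻¹{n!/(s-a)^(n+1)} = t^n·e^(at) with n=3, a=11. So L⁻¹{6/(s-11)^4} = t^3·e^(11t), and L⁻¹{48/(s-11)^4} = (48/6)·t^3·e^(11t) = 8·t^3·e^(11t)

Final answer: 8·t^3·e^(11t)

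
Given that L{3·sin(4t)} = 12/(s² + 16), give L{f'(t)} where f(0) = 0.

L{f'(t)} = s·F(s) - f(0) = s·12/(s² + 16) - 0 = 12s/(s² + 16)

Final answer: 12s/(s² + 16)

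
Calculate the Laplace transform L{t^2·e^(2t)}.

L{t^n·e^(at)} = n!/(s-a)^(n+1), so L{t^2·e^(2t)} = 2/(s-2)^3

Final answer: 2/(s-2)^3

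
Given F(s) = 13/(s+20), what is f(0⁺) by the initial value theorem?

f(0⁺) = lim_{s→∞} s·13/(s+20) = lim_{s→∞} 13s/(s+20) = 13

Final answer: 13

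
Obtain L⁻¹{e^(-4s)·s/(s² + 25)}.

L⁻¹{s/(s² + 25)} = cos(5t). By the time shift theorem, L⁻¹{e^(-as)F(s)} = u(t-a)f(t-a) with a=4, so L⁻¹{e^(-4s)·s/(s² + 25)} = u(t-4)·cos(5(t-4))

Final answer: u(t-4)·cos(5(t-4))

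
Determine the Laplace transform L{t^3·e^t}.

L{t^n·e^(at)} = n!/(s-a)^(n+1), so L{t^3·e^t} = 6/(s-1)^4

Final answer: 6/(s-1)^4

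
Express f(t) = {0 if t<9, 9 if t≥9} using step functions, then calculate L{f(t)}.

f(t) = 9·u(t-9). L{u(t-9)} = e^(-9s)/s, so L{f(t)} = 9·e^(-9s)/s

Final answer: 9·e^(-9s)/s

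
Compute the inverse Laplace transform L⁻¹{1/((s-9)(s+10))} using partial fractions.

Decompose: A/(s-9) + B/(s+10). A = 1/19, B = -1/19. f(t) = (e^(9t) - e^(-10t))/19

Final answer: (e^(9t) - e^(-10t))/19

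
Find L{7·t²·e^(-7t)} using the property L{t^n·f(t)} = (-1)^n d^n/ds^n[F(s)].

L{e^(-7t)} = 1/(s+7). d/ds[1/(s+7)] = -1/(s+7)². d²/ds²[1/(s+7)] = 2/(s+7)³. So L{t²·e^(-7t)} = (-1)² · 2/(s+7)³ = 2/(s+7)³. Then L{7·t²·e^(-7t)} = 7·2/(s+7)³ = 14/(s+7)³

Final answer: 14/(s+7)³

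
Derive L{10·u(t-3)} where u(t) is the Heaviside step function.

L{u(t-a)} = e^(-as)/s. Here a=3, so L{u(t-3)} = e^(-3s)/s, and L{10·u(t-3)} = 10·e^(-3s)/s

Final answer: 10·e^(-3s)/s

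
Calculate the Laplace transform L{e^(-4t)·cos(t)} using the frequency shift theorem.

Frequency shift: L{e^(at)f(t)} = F(s-a). L{e^(-4t)·cos(t)} = (s+4)/((s+4)² + 1)

Final answer: (s+4)/((s+4)² + 1)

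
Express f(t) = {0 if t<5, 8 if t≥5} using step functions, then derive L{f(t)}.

f(t) = 8·u(t-5). L{u(t-5)} = e^(-5s)/s, so L{f(t)} = 8·e^(-5s)/s

Final answer: 8·e^(-5s)/s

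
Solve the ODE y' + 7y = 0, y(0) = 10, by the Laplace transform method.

L{y'} + 7L{y} = 0. sY - 10 + 7Y = 0. Y(s+7) = 10. Y = 10/(s+7)

Final answer: y(t) = 10e^(-7t)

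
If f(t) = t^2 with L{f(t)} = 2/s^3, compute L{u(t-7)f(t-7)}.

Time shift theorem: L{u(t-a)f(t-a)} = e^(-as)F(s). Here a=7, F(s) = 2/s^3, so L{u(t-7)f(t-7)} = e^(-7s)·2/s^3

Final answer: e^(-7s)·2/s^3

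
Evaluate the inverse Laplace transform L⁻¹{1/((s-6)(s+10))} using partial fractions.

Decompose: A/(s-6) + B/(s+10). A = 1/16, B = -1/16. f(t) = (e^(6t) - e^(-10t))/16

Final answer: (e^(6t) - e^(-10t))/16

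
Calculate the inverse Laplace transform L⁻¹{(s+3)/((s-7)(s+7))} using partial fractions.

Using partial fractions, f(t) = (10e^(7t) + 4e^(-7t))/14

Final answer: (10e^(7t) + 4e^(-7t))/14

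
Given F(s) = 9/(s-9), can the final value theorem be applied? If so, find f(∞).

sF(s) = 9s/(s-9) has a pole at s = 9 in the right half-plane. Theorem does NOT apply (unstable system; f(t) = 9·e^(9t) grows without bound).

Final answer: Not applicable (unstable)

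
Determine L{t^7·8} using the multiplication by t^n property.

L{8} = 8/s. d^1/ds^1[1/s] = -1/s². d^2/ds^2[1/s] = 2/s^3. d^3/ds^3[1/s] = -6/s^4. d^4/ds^4[1/s] = 24/s^5. d^5/ds^5[1/s] = -120/s^6. d^6/ds^6[1/s] = 720/s^7. d^7/ds^7[1/s] = -5040/s^8. So L{t^7} = (-1)^{7}·-5040/s^8 = 5040/s^8. Then L{t^7·8} = 8·5040/s^8 = 40320/s^8

Final answer: 40320/s^8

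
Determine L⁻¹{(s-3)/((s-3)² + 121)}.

Using frequency shift: L⁻¹{(s-a)/((s-a)² + b²)} = e^(at)cos(bt). Here a=3, b=11

Final answer: e^(3t)·cos(11t)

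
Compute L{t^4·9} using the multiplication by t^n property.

L{9} = 9/s. d^1/ds^1[1/s] = -1/s². d^2/ds^2[1/s] = 2/s^3. d^3/ds^3[1/s] = -6/s^4. d^4/ds^4[1/s] = 24/s^5. So L{t^4} = (-1)^{4}·24/s^5 = 24/s^5. Then L{t^4·9} = 9·24/s^5 = 216/s^5

Final answer: 216/s^5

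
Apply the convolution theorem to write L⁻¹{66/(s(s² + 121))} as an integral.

66/(s(s² + 121)) = (1/s)·(66/(s² + 121)) = L{1}·L{6·sin(11t)}. So f(t) = 1*(6·sin(11t)) = ∫₀ᵗ 6·sin(11τ) dτ

Final answer: ∫₀ᵗ 6·sin(11τ) dτ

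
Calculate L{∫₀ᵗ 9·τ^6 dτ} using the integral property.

L{∫₀ᵗ f(τ)dτ} = F(s)/s with f(t) = 9t^6. F(s) = 6480/s^7, so L{∫₀ᵗ 9·τ^6 dτ} = (6480/s^7)/s = 6480/s^8. (Check: ∫₀ᵗ 9·τ^6 dτ = 9t^7/7.)

Final answer: 6480/s^8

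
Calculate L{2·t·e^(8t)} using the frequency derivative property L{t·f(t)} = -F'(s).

L{e^(8t)} = 1/(s-8). By frequency derivative: L{t·e^(8t)} = -d/ds[1/(s-8)] = -(-1)/(s-8)² = 1/(s-8)². Then L{2·t·e^(8t)} = 2·1/(s-8)² = 2/(s-8)²

Final answer: 2/(s-8)²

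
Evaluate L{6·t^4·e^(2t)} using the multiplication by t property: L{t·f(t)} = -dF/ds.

Using L{t^n·e^(at)} = n!/(s-a)^(n+1), L{t^4·e^(2t)} = 24/(s-2)^5, so L{6·t^4·e^(2t)} = 6·24/(s-2)^5 = 144/(s-2)^5

Final answer: 144/(s-2)^5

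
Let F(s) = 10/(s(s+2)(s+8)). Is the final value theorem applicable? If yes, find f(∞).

Poles of sF(s) = 10/((s+2)(s+8)) are at s = -2 and s = -8, both in the left half-plane. Theorem applies. f(∞) = lim_{s→0} sF(s) = 10/(2·8) = 5/8

Final answer: 5/8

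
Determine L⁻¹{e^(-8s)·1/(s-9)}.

L⁻¹{1/(s-9)} = e^(9t). By the time shift theorem, L⁻¹{e^(-as)F(s)} = u(t-a)f(t-a) with a=8, so L⁻¹{e^(-8s)·1/(s-9)} = u(t-8)·e^(9(t-8))

Final answer: u(t-8)·e^(9(t-8))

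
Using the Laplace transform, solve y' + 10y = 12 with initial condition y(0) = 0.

sY + 10Y = 12/s. Y = 12/(s(s+10)). Partial fractions: Y = 6/5/s - 6/5/(s+10)

Final answer: y(t) = 6/5(1 - e^(-10t))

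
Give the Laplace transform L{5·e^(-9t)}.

L{e^(at)} = 1/(s-a), so L{e^(-9t)} = 1/(s+9). Then L{5·e^(-9t)} = 5/(s+9)

Final answer: 5/(s+9)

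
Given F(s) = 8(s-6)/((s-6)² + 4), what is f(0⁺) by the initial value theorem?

f(0⁺) = lim_{s→∞} sF(s) = lim_{s→∞} 8s(s-6)/((s-6)² + 4) = 8

Final answer: 8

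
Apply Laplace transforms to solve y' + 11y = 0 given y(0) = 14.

L{y'} + 11L{y} = 0. sY - 14 + 11Y = 0. Y(s+11) = 14. Y = 14/(s+11)

Final answer: y(t) = 14e^(-11t)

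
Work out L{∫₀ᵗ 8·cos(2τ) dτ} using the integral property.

L{∫₀ᵗ f(τ)dτ} = F(s)/s with F(s) = 8s/(s² + 4), so the result is (8s/(s² + 4))/s = 8/(s² + 4)

Final answer: 8/(s² + 4)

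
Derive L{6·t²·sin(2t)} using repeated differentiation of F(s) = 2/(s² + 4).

F(s) = 2/(s² + 4). F'(s) = -4s/(s² + 4)². F''(s) = -4(4 - 3s²)/(s² + 4)³ = (12s² - 16)/(s² + 4)³. So L{t²·sin(2t)} = (-1)² F''(s) = (12s² - 16)/(s² + 4)³. Then L{6·t²·sin(2t)} = 6·(12s² - 16)/(s² + 4)³ = (72s² - 96)/(s² + 4)³

Final answer: (72s² - 96)/(s² + 4)³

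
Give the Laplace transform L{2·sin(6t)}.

L{sin(ωt)} = ω/(s² + ω²), so L{sin(6t)} = 6/(s² + 36). Then L{2·sin(6t)} = 2·6/(s² + 36) = 12/(s² + 36)

Final answer: 12/(s² + 36)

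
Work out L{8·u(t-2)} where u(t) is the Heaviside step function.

L{u(t-a)} = e^(-as)/s. Here a=2, so L{u(t-2)} = e^(-2s)/s, and L{8·u(t-2)} = 8·e^(-2s)/s

Final answer: 8·e^(-2s)/s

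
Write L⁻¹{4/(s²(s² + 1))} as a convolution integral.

4/(s²(s² + 1)) = (1/s²)·(4/(s² + 1)) = L{t}·L{4·sin(t)}. So f(t) = t*(4·sin(t)) = ∫₀ᵗ 4τ·sin((t-τ)) dτ

Final answer: ∫₀ᵗ 4τ·sin((t-τ)) dτ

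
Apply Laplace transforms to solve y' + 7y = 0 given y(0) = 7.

L{y'} + 7L{y} = 0. sY - 7 + 7Y = 0. Y(s+7) = 7. Y = 7/(s+7)

Final answer: y(t) = 7e^(-7t)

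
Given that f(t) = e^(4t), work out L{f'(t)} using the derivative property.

f(0) = 1, F(s) = 1/(s-4). L{f'(t)} = s·F(s) - f(0) = s/(s-4) - 1 = (s - (s-4))/(s-4) = 4/(s-4)

Final answer: 4/(s-4)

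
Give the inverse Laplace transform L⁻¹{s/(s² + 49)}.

L⁻¹{s/(s² + 49)} = cos(7t)

Final answer: cos(7t)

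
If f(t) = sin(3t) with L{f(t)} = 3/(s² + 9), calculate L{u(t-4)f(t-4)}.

Time shift theorem: L{u(t-a)f(t-a)} = e^(-as)F(s). Here a=4, F(s) = 3/(s² + 9), so L{u(t-4)f(t-4)} = e^(-4s)·3/(s² + 9)

Final answer: e^(-4s)·3/(s² + 9)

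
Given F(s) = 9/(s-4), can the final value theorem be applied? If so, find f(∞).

sF(s) = 9s/(s-4) has a pole at s = 4 in the right half-plane. Theorem does NOT apply (unstable system; f(t) = 9·e^(4t) grows without bound).

Final answer: Not applicable (unstable)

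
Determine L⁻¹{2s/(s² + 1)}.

This is the form c·s/(s² + a²) with a = 1, c = 2. L⁻¹ = 2·cos(t)

Final answer: 2·cos(t)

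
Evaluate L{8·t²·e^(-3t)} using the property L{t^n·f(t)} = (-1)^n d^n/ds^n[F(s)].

L{e^(-3t)} = 1/(s+3). d/ds[1/(s+3)] = -1/(s+3)². d²/ds²[1/(s+3)] = 2/(s+3)³. So L{t²·e^(-3t)} = (-1)² · 2/(s+3)³ = 2/(s+3)³. Then L{8·t²·e^(-3t)} = 8·2/(s+3)³ = 16/(s+3)³

Final answer: 16/(s+3)³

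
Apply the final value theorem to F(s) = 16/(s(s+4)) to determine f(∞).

f(∞) = lim_{s→0} s·16/(s(s+4)) = lim_{s→0} 16/(s+4) = 16/4 = 4

Final answer: 4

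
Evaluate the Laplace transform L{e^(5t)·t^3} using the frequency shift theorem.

L{e^(at)·t^n} = n!/(s-a)^(n+1), so L{e^(5t)·t^3} = 6/(s-5)^4

Final answer: 6/(s-5)^4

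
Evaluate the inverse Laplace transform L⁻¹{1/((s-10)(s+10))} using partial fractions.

Decompose: A/(s-10) + B/(s+10). A = 1/20, B = -1/20. f(t) = (e^(10t) - e^(-10t))/20

Final answer: (e^(10t) - e^(-10t))/20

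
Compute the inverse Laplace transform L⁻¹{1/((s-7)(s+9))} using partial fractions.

Decompose: A/(s-7) + B/(s+9). A = 1/16, B = -1/16. f(t) = (e^(7t) - e^(-9t))/16

Final answer: (e^(7t) - e^(-9t))/16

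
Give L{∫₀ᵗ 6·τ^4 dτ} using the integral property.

L{∫₀ᵗ f(τ)dτ} = F(s)/s with f(t) = 6t^4. F(s) = 144/s^5, so L{∫₀ᵗ 6·τ^4 dτ} = (144/s^5)/s = 144/s^6. (Check: ∫₀ᵗ 6·τ^4 dτ = 6t^5/5.)

Final answer: 144/s^6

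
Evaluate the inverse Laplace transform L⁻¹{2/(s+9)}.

L⁻¹{1/(s-a)} = e^(at), so L⁻¹{1/(s+9)} = e^(-9t), and L⁻¹{2/(s+9)} = 2·e^(-9t)

Final answer: 2·e^(-9t)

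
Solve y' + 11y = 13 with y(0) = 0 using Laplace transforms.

sY + 11Y = 13/s. Y = 13/(s(s+11)). Partial fractions: Y = 13/11/s - 13/11/(s+11)

Final answer: y(t) = 13/11(1 - e^(-11t))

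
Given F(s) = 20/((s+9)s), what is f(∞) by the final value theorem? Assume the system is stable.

f(∞) = lim_{s→0} sF(s) = lim_{s→0} 20/(s+9) = 20/9

Final answer: 20/9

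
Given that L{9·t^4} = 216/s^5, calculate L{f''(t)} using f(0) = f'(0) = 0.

L{f''(t)} = s²F(s) - sf(0) - f'(0) = s²·216/s^5 - 0 - 0 = 216/s^3

Final answer: 216/s^3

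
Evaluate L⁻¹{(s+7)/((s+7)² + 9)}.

Using frequency shift: L⁻¹{(s-a)/((s-a)² + b²)} = e^(at)cos(bt). Here a=-7, b=3

Final answer: e^(-7t)·cos(3t)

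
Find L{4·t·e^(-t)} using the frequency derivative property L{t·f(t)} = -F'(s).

L{e^(-t)} = 1/(s+1). By frequency derivative: L{t·e^(-t)} = -d/ds[1/(s+1)] = -(-1)/(s+1)² = 1/(s+1)². Then L{4·t·e^(-t)} = 4·1/(s+1)² = 4/(s+1)²

Final answer: 4/(s+1)²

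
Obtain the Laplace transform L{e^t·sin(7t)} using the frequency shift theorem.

Frequency shift: L{e^(at)f(t)} = F(s-a). L{e^t·sin(7t)} = 7/((s-1)² + 49)

Final answer: 7/((s-1)² + 49)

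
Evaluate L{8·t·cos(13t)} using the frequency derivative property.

L{cos(13t)} = s/(s² + 169). Derivative: d/ds[s/(s² + 169)] = [(s² + 169) - s·2s]/(s² + 169)² = (169 - s²)/(s² + 169)². So L{t·cos(13t)} = -F'(s) = (s² - 169)/(s² + 169)². Then L{8·t·cos(13t)} = 8·(s² - 169)/(s² + 169)²

Final answer: 8·(s² - 169)/(s² + 169)²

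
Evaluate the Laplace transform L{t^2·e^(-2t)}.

L{t^n·e^(at)} = n!/(s-a)^(n+1), so L{t^2·e^(-2t)} = 2/(s+2)^3

Final answer: 2/(s+2)^3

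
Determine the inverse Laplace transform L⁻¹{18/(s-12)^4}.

L⁻¹{n!/(s-a)^(n+1)} = t^n·e^(at) with n=3, a=12. So L⁻¹{6/(s-12)^4} = t^3·e^(12t), and L⁻¹{18/(s-12)^4} = (18/6)·t^3·e^(12t) = 3·t^3·e^(12t)

Final answer: 3·t^3·e^(12t)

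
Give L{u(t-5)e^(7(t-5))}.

u(t-a)f(t-a) with f(t)=e^(7t). L{e^(7t)} = 1/(s-7). By time shift: e^(-5s)/(s-7)

Final answer: e^(-5s)/(s-7)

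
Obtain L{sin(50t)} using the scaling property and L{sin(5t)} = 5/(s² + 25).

Using L{f(at)} = (1/a)F(s/a) with a=10: L{sin(50t)} = (1/10) · 5/((s/10)² + 25) = (1/10) · 5·100/(s² + 2500) = 50/(s² + 2500)

Final answer: 50/(s² + 2500)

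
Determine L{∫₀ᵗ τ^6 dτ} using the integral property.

L{∫₀ᵗ f(τ)dτ} = F(s)/s with f(t) = t^6. F(s) = 720/s^7, so L{∫₀ᵗ τ^6 dτ} = (720/s^7)/s = 720/s^8. (Check: ∫₀ᵗ τ^6 dτ = t^7/7.)

Final answer: 720/s^8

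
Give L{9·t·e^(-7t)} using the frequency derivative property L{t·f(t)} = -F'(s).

L{e^(-7t)} = 1/(s+7). By frequency derivative: L{t·e^(-7t)} = -d/ds[1/(s+7)] = -(-1)/(s+7)² = 1/(s+7)². Then L{9·t·e^(-7t)} = 9·1/(s+7)² = 9/(s+7)²

Final answer: 9/(s+7)²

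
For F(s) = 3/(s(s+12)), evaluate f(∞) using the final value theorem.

f(∞) = lim_{s→0} s·3/(s(s+12)) = lim_{s→0} 3/(s+12) = 3/12 = 1/4

Final answer: 1/4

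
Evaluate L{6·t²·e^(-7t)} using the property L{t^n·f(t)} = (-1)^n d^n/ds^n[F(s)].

L{e^(-7t)} = 1/(s+7). d/ds[1/(s+7)] = -1/(s+7)². d²/ds²[1/(s+7)] = 2/(s+7)³. So L{t²·e^(-7t)} = (-1)² · 2/(s+7)³ = 2/(s+7)³. Then L{6·t²·e^(-7t)} = 6·2/(s+7)³ = 12/(s+7)³

Final answer: 12/(s+7)³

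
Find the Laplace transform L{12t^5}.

L{12t^5} = 12 · L{t^5} = 12 · 120/s^6 = 1440/s^6

Final answer: 1440/s^6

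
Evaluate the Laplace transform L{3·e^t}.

L{e^(at)} = 1/(s-a), so L{e^t} = 1/(s-1). Then L{3·e^t} = 3/(s-1)

Final answer: 3/(s-1)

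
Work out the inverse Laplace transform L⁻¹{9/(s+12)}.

L⁻¹{1/(s-a)} = e^(at), so L⁻¹{1/(s+12)} = e^(-12t), and L⁻¹{9/(s+12)} = 9·e^(-12t)

Final answer: 9·e^(-12t)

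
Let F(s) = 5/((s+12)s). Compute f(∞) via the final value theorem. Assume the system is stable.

f(∞) = lim_{s→0} sF(s) = lim_{s→0} 5/(s+12) = 5/12

Final answer: 5/12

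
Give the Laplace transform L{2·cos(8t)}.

L{cos(ωt)} = s/(s² + ω²), so L{cos(8t)} = s/(s² + 64). Then L{2·cos(8t)} = 2·s/(s² + 64) = 2s/(s² + 64)

Final answer: 2s/(s² + 64)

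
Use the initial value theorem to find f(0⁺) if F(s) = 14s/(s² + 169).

f(0⁺) = lim_{s→∞} s·14s/(s² + 169) = lim_{s→∞} 14s²/(s² + 169) = 14

Final answer: 14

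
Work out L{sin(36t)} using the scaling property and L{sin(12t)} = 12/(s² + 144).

Using L{f(at)} = (1/a)F(s/a) with a=3: L{sin(36t)} = (1/3) · 12/((s/3)² + 144) = (1/3) · 12·9/(s² + 1296) = 36/(s² + 1296)

Final answer: 36/(s² + 1296)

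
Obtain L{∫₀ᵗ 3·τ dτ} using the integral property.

L{∫₀ᵗ f(τ)dτ} = F(s)/s with f(t) = 3t. F(s) = 3/s^2, so L{∫₀ᵗ 3·τ dτ} = (3/s^2)/s = 3/s^3. (Check: ∫₀ᵗ 3·τ dτ = 3t^2/2.)

Final answer: 3/s^3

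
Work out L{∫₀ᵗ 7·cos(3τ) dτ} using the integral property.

L{∫₀ᵗ f(τ)dτ} = F(s)/s with F(s) = 7s/(s² + 9), so the result is (7s/(s² + 9))/s = 7/(s² + 9)

Final answer: 7/(s² + 9)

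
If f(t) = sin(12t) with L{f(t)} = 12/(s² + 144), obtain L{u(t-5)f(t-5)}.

Time shift theorem: L{u(t-a)f(t-a)} = e^(-as)F(s). Here a=5, F(s) = 12/(s² + 144), so L{u(t-5)f(t-5)} = e^(-5s)·12/(s² + 144)

Final answer: e^(-5s)·12/(s² + 144)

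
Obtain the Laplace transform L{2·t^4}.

L{t^n} = n!/s^(n+1), so L{t^4} = 24/s^5. Then L{2·t^4} = 2·24/s^5 = 48/s^5

Final answer: 48/s^5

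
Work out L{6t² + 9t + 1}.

L{6t² + 9t + 1} = 6·2/s³ + 9/s² + 1/s = 12/s³ + 9/s² + 1/s

Final answer: 12/s³ + 9/s² + 1/s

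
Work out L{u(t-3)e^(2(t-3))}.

u(t-a)f(t-a) with f(t)=e^(2t). L{e^(2t)} = 1/(s-2). By time shift: e^(-3s)/(s-2)

Final answer: e^(-3s)/(s-2)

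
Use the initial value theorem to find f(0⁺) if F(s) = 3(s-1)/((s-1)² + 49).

f(0⁺) = lim_{s→∞} sF(s) = lim_{s→∞} 3s(s-1)/((s-1)² + 49) = 3

Final answer: 3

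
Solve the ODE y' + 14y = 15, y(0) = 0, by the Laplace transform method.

sY + 14Y = 15/s. Y = 15/(s(s+14)). Partial fractions: Y = 15/14/s - 15/14/(s+14)

Final answer: y(t) = 15/14(1 - e^(-14t))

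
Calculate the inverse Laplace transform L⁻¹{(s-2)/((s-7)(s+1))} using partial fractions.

Using partial fractions, f(t) = (5e^(7t) + 3e^(-t))/8

Final answer: (5e^(7t) + 3e^(-t))/8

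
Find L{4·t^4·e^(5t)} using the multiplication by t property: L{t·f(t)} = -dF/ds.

Using L{t^n·e^(at)} = n!/(s-a)^(n+1), L{t^4·e^(5t)} = 24/(s-5)^5, so L{4·t^4·e^(5t)} = 4·24/(s-5)^5 = 96/(s-5)^5

Final answer: 96/(s-5)^5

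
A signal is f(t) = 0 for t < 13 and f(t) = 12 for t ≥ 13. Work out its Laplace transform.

f(t) = 12·u(t-13). L{u(t-13)} = e^(-13s)/s, so L{f(t)} = 12·e^(-13s)/s

Final answer: 12·e^(-13s)/s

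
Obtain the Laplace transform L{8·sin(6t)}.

L{sin(ωt)} = ω/(s² + ω²), so L{sin(6t)} = 6/(s² + 36). Then L{8·sin(6t)} = 8·6/(s² + 36) = 48/(s² + 36)

Final answer: 48/(s² + 36)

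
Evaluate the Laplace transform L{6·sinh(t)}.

L{sinh(ωt)} = ω/(s² - ω²), so L{sinh(t)} = 1/(s² - 1). Then L{6·sinh(t)} = 6·1/(s² - 1) = 6/(s² - 1)

Final answer: 6/(s² - 1)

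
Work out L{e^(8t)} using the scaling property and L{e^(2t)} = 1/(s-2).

Using L{f(at)} = (1/a)F(s/a) with a=4 and f(t) = e^(2t): L{e^(8t)} = (1/4) · 1/((s/4)-2) = (1/4) · 4/(s-8) = 1/(s-8)

Final answer: 1/(s-8)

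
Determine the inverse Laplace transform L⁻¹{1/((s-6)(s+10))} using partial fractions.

Decompose: A/(s-6) + B/(s+10). A = 1/16, B = -1/16. f(t) = (e^(6t) - e^(-10t))/16

Final answer: (e^(6t) - e^(-10t))/16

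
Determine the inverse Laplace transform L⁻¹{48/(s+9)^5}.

L⁻¹{n!/(s-a)^(n+1)} = t^n·e^(at) with n=4, a=-9. So L⁻¹{24/(s+9)^5} = t^4·e^(-9t), and L⁻¹{48/(s+9)^5} = (48/24)·t^4·e^(-9t) = 2·t^4·e^(-9t)

Final answer: 2·t^4·e^(-9t)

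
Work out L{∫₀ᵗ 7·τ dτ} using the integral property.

L{∫₀ᵗ f(τ)dτ} = F(s)/s with f(t) = 7t. F(s) = 7/s^2, so L{∫₀ᵗ 7·τ dτ} = (7/s^2)/s = 7/s^3. (Check: ∫₀ᵗ 7·τ dτ = 7t^2/2.)

Final answer: 7/s^3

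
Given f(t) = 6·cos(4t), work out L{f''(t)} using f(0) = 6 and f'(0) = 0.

F(s) = 6s/(s² + 16). L{f''(t)} = s²F(s) - sf(0) - f'(0) = 6s³/(s² + 16) - 6s = (6s³ - 6s(s² + 16))/(s² + 16) = -96s/(s² + 16)

Final answer: -96s/(s² + 16)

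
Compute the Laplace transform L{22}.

L{22} = 22 · L{1} = 22/s

Final answer: 22/s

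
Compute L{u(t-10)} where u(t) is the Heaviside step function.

L{u(t-a)} = e^(-as)/s. Here a=10, so L{u(t-10)} = e^(-10s)/s

Final answer: e^(-10s)/s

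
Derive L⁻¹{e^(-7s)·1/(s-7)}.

L⁻¹{1/(s-7)} = e^(7t). By the time shift theorem, L⁻¹{e^(-as)F(s)} = u(t-a)f(t-a) with a=7, so L⁻¹{e^(-7s)·1/(s-7)} = u(t-7)·e^(7(t-7))

Final answer: u(t-7)·e^(7(t-7))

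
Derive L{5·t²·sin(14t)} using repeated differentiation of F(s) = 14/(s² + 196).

F(s) = 14/(s² + 196). F'(s) = -28s/(s² + 196)². F''(s) = -28(196 - 3s²)/(s² + 196)³ = (84s² - 5488)/(s² + 196)³. So L{t²·sin(14t)} = (-1)² F''(s) = (84s² - 5488)/(s² + 196)³. Then L{5·t²·sin(14t)} = 5·(84s² - 5488)/(s² + 196)³ = (420s² - 27440)/(s² + 196)³

Final answer: (420s² - 27440)/(s² + 196)³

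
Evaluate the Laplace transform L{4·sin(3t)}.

L{sin(ωt)} = ω/(s² + ω²), so L{sin(3t)} = 3/(s² + 9). Then L{4·sin(3t)} = 4·3/(s² + 9) = 12/(s² + 9)

Final answer: 12/(s² + 9)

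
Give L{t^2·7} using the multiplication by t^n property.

L{7} = 7/s. d^1/ds^1[1/s] = -1/s². d^2/ds^2[1/s] = 2/s^3. So L{t^2} = (-1)^{2}·2/s^3 = 2/s^3. Then L{t^2·7} = 7·2/s^3 = 14/s^3

Final answer: 14/s^3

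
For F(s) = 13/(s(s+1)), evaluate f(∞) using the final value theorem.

f(∞) = lim_{s→0} s·13/(s(s+1)) = lim_{s→0} 13/(s+1) = 13/1 = 13

Final answer: 13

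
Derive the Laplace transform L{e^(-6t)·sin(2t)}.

L{e^(at)·sin(ωt)} = ω/((s-a)² + ω²), so L{e^(-6t)·sin(2t)} = 2/((s+6)² + 4)

Final answer: 2/((s+6)² + 4)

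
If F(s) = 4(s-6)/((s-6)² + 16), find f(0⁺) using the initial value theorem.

f(0⁺) = lim_{s→∞} sF(s) = lim_{s→∞} 4s(s-6)/((s-6)² + 16) = 4

Final answer: 4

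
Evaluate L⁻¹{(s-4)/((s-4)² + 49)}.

Using frequency shift: L⁻¹{(s-a)/((s-a)² + b²)} = e^(at)cos(bt). Here a=4, b=7

Final answer: e^(4t)·cos(7t)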